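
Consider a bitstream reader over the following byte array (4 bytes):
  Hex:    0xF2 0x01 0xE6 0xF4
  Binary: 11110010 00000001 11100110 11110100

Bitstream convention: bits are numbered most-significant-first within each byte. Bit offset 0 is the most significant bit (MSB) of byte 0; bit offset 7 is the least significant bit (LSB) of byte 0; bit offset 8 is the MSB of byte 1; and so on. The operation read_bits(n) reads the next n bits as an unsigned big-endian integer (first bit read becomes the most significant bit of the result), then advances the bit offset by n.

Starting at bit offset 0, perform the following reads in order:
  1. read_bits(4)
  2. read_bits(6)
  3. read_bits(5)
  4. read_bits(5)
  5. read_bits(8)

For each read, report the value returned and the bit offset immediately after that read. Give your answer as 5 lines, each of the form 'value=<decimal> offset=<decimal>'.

Answer: value=15 offset=4
value=8 offset=10
value=0 offset=15
value=30 offset=20
value=111 offset=28

Derivation:
Read 1: bits[0:4] width=4 -> value=15 (bin 1111); offset now 4 = byte 0 bit 4; 28 bits remain
Read 2: bits[4:10] width=6 -> value=8 (bin 001000); offset now 10 = byte 1 bit 2; 22 bits remain
Read 3: bits[10:15] width=5 -> value=0 (bin 00000); offset now 15 = byte 1 bit 7; 17 bits remain
Read 4: bits[15:20] width=5 -> value=30 (bin 11110); offset now 20 = byte 2 bit 4; 12 bits remain
Read 5: bits[20:28] width=8 -> value=111 (bin 01101111); offset now 28 = byte 3 bit 4; 4 bits remain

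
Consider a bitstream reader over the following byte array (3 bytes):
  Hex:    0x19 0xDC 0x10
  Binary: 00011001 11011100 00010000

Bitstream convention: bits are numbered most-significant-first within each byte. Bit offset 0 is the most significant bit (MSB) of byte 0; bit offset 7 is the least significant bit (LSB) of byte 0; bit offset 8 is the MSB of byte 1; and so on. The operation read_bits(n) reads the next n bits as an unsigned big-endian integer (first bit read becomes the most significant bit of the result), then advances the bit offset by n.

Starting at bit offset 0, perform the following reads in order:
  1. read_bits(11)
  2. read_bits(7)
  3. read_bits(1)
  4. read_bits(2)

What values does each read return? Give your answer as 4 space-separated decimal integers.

Answer: 206 112 0 2

Derivation:
Read 1: bits[0:11] width=11 -> value=206 (bin 00011001110); offset now 11 = byte 1 bit 3; 13 bits remain
Read 2: bits[11:18] width=7 -> value=112 (bin 1110000); offset now 18 = byte 2 bit 2; 6 bits remain
Read 3: bits[18:19] width=1 -> value=0 (bin 0); offset now 19 = byte 2 bit 3; 5 bits remain
Read 4: bits[19:21] width=2 -> value=2 (bin 10); offset now 21 = byte 2 bit 5; 3 bits remain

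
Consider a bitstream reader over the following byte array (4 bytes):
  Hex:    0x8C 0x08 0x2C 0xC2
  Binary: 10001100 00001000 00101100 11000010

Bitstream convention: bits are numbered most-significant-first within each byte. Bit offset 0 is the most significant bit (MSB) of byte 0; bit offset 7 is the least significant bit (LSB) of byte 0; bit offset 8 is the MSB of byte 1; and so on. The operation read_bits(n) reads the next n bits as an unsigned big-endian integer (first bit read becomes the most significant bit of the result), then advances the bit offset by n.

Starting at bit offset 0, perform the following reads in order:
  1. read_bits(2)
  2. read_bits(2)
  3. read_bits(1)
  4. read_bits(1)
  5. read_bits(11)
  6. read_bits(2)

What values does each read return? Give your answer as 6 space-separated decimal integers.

Answer: 2 0 1 1 16 1

Derivation:
Read 1: bits[0:2] width=2 -> value=2 (bin 10); offset now 2 = byte 0 bit 2; 30 bits remain
Read 2: bits[2:4] width=2 -> value=0 (bin 00); offset now 4 = byte 0 bit 4; 28 bits remain
Read 3: bits[4:5] width=1 -> value=1 (bin 1); offset now 5 = byte 0 bit 5; 27 bits remain
Read 4: bits[5:6] width=1 -> value=1 (bin 1); offset now 6 = byte 0 bit 6; 26 bits remain
Read 5: bits[6:17] width=11 -> value=16 (bin 00000010000); offset now 17 = byte 2 bit 1; 15 bits remain
Read 6: bits[17:19] width=2 -> value=1 (bin 01); offset now 19 = byte 2 bit 3; 13 bits remain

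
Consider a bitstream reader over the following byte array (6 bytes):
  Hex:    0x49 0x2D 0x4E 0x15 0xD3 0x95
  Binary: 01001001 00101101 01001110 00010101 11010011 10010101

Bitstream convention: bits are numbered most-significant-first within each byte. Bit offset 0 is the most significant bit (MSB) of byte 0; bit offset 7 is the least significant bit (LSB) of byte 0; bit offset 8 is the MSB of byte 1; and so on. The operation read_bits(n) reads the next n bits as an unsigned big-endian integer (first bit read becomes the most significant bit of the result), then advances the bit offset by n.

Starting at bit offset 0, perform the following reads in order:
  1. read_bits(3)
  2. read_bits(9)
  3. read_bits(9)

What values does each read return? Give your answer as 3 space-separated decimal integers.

Answer: 2 146 425

Derivation:
Read 1: bits[0:3] width=3 -> value=2 (bin 010); offset now 3 = byte 0 bit 3; 45 bits remain
Read 2: bits[3:12] width=9 -> value=146 (bin 010010010); offset now 12 = byte 1 bit 4; 36 bits remain
Read 3: bits[12:21] width=9 -> value=425 (bin 110101001); offset now 21 = byte 2 bit 5; 27 bits remain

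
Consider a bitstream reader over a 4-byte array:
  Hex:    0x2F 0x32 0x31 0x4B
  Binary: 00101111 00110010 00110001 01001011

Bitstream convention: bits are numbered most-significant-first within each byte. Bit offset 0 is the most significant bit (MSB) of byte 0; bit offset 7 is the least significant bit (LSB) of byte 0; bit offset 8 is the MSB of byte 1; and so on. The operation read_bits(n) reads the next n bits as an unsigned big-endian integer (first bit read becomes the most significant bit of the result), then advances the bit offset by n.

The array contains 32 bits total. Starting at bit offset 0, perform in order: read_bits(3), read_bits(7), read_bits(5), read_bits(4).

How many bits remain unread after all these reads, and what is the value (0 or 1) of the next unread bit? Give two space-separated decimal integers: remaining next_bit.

Read 1: bits[0:3] width=3 -> value=1 (bin 001); offset now 3 = byte 0 bit 3; 29 bits remain
Read 2: bits[3:10] width=7 -> value=60 (bin 0111100); offset now 10 = byte 1 bit 2; 22 bits remain
Read 3: bits[10:15] width=5 -> value=25 (bin 11001); offset now 15 = byte 1 bit 7; 17 bits remain
Read 4: bits[15:19] width=4 -> value=1 (bin 0001); offset now 19 = byte 2 bit 3; 13 bits remain

Answer: 13 1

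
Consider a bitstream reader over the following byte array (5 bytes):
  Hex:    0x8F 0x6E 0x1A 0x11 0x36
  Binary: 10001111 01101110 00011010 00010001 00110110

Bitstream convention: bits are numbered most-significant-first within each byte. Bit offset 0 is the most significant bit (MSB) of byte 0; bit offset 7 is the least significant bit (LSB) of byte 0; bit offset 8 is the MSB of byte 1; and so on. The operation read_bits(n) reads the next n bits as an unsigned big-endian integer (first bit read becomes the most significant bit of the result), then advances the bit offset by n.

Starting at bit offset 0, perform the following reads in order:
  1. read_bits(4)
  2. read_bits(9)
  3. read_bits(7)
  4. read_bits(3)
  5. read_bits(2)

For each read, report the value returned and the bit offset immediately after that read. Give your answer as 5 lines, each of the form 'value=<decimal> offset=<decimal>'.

Answer: value=8 offset=4
value=493 offset=13
value=97 offset=20
value=5 offset=23
value=0 offset=25

Derivation:
Read 1: bits[0:4] width=4 -> value=8 (bin 1000); offset now 4 = byte 0 bit 4; 36 bits remain
Read 2: bits[4:13] width=9 -> value=493 (bin 111101101); offset now 13 = byte 1 bit 5; 27 bits remain
Read 3: bits[13:20] width=7 -> value=97 (bin 1100001); offset now 20 = byte 2 bit 4; 20 bits remain
Read 4: bits[20:23] width=3 -> value=5 (bin 101); offset now 23 = byte 2 bit 7; 17 bits remain
Read 5: bits[23:25] width=2 -> value=0 (bin 00); offset now 25 = byte 3 bit 1; 15 bits remain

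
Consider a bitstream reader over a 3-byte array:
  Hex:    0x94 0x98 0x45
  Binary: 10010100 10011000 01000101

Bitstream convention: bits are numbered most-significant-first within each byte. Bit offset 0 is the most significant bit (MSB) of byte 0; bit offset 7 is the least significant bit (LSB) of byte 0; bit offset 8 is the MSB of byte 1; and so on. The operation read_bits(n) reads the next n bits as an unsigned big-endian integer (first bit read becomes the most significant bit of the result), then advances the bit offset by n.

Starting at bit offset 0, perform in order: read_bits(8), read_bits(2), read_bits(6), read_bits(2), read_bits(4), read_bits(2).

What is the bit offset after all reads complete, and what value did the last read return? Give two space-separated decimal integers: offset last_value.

Read 1: bits[0:8] width=8 -> value=148 (bin 10010100); offset now 8 = byte 1 bit 0; 16 bits remain
Read 2: bits[8:10] width=2 -> value=2 (bin 10); offset now 10 = byte 1 bit 2; 14 bits remain
Read 3: bits[10:16] width=6 -> value=24 (bin 011000); offset now 16 = byte 2 bit 0; 8 bits remain
Read 4: bits[16:18] width=2 -> value=1 (bin 01); offset now 18 = byte 2 bit 2; 6 bits remain
Read 5: bits[18:22] width=4 -> value=1 (bin 0001); offset now 22 = byte 2 bit 6; 2 bits remain
Read 6: bits[22:24] width=2 -> value=1 (bin 01); offset now 24 = byte 3 bit 0; 0 bits remain

Answer: 24 1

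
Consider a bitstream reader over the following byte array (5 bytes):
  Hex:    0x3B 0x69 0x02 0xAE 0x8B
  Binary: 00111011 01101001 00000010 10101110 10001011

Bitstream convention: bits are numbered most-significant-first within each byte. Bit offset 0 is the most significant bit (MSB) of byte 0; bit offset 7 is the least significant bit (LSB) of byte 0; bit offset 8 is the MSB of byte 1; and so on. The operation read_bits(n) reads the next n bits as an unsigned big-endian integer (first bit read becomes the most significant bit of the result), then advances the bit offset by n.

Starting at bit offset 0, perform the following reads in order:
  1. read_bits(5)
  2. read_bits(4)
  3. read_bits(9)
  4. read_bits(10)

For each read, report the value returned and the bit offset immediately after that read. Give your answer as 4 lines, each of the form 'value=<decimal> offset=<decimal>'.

Read 1: bits[0:5] width=5 -> value=7 (bin 00111); offset now 5 = byte 0 bit 5; 35 bits remain
Read 2: bits[5:9] width=4 -> value=6 (bin 0110); offset now 9 = byte 1 bit 1; 31 bits remain
Read 3: bits[9:18] width=9 -> value=420 (bin 110100100); offset now 18 = byte 2 bit 2; 22 bits remain
Read 4: bits[18:28] width=10 -> value=42 (bin 0000101010); offset now 28 = byte 3 bit 4; 12 bits remain

Answer: value=7 offset=5
value=6 offset=9
value=420 offset=18
value=42 offset=28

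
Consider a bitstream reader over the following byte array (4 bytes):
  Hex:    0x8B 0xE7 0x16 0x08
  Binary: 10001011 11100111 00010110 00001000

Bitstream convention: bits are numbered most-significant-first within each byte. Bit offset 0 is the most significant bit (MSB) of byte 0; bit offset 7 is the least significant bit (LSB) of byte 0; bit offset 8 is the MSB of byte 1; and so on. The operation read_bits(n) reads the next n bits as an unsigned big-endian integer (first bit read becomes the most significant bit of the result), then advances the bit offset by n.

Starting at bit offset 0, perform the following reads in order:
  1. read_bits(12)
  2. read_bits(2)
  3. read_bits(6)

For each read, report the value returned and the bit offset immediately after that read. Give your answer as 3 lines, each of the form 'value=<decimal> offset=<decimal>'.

Read 1: bits[0:12] width=12 -> value=2238 (bin 100010111110); offset now 12 = byte 1 bit 4; 20 bits remain
Read 2: bits[12:14] width=2 -> value=1 (bin 01); offset now 14 = byte 1 bit 6; 18 bits remain
Read 3: bits[14:20] width=6 -> value=49 (bin 110001); offset now 20 = byte 2 bit 4; 12 bits remain

Answer: value=2238 offset=12
value=1 offset=14
value=49 offset=20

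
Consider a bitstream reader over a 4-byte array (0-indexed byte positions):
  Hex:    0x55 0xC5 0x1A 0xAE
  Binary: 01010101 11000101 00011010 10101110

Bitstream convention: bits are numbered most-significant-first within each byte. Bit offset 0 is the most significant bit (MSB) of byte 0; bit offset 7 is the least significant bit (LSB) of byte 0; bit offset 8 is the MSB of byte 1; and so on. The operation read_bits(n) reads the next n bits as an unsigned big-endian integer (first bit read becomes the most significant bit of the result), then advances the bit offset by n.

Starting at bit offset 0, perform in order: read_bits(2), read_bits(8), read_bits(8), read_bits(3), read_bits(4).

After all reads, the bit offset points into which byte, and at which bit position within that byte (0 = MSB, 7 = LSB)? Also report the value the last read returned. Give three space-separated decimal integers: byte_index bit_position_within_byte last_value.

Read 1: bits[0:2] width=2 -> value=1 (bin 01); offset now 2 = byte 0 bit 2; 30 bits remain
Read 2: bits[2:10] width=8 -> value=87 (bin 01010111); offset now 10 = byte 1 bit 2; 22 bits remain
Read 3: bits[10:18] width=8 -> value=20 (bin 00010100); offset now 18 = byte 2 bit 2; 14 bits remain
Read 4: bits[18:21] width=3 -> value=3 (bin 011); offset now 21 = byte 2 bit 5; 11 bits remain
Read 5: bits[21:25] width=4 -> value=5 (bin 0101); offset now 25 = byte 3 bit 1; 7 bits remain

Answer: 3 1 5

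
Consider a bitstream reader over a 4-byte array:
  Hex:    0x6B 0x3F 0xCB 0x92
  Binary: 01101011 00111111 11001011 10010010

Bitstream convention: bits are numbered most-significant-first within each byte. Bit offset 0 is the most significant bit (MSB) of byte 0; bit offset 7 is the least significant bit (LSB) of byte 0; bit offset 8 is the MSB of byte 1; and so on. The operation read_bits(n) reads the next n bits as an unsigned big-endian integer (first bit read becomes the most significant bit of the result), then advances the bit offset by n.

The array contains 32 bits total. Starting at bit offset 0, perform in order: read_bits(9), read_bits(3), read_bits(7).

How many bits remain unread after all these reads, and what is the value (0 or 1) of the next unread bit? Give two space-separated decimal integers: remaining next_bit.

Read 1: bits[0:9] width=9 -> value=214 (bin 011010110); offset now 9 = byte 1 bit 1; 23 bits remain
Read 2: bits[9:12] width=3 -> value=3 (bin 011); offset now 12 = byte 1 bit 4; 20 bits remain
Read 3: bits[12:19] width=7 -> value=126 (bin 1111110); offset now 19 = byte 2 bit 3; 13 bits remain

Answer: 13 0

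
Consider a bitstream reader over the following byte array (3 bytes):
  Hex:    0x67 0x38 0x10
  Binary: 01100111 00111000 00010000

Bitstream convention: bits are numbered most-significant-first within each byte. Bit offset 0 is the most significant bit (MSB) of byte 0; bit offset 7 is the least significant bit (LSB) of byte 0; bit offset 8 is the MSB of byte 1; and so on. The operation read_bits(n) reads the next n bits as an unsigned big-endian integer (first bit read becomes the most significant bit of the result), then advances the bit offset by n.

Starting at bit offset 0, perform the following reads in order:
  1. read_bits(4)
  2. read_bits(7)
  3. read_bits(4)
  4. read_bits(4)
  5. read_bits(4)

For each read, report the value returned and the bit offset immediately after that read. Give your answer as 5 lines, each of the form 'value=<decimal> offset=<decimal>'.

Answer: value=6 offset=4
value=57 offset=11
value=12 offset=15
value=0 offset=19
value=8 offset=23

Derivation:
Read 1: bits[0:4] width=4 -> value=6 (bin 0110); offset now 4 = byte 0 bit 4; 20 bits remain
Read 2: bits[4:11] width=7 -> value=57 (bin 0111001); offset now 11 = byte 1 bit 3; 13 bits remain
Read 3: bits[11:15] width=4 -> value=12 (bin 1100); offset now 15 = byte 1 bit 7; 9 bits remain
Read 4: bits[15:19] width=4 -> value=0 (bin 0000); offset now 19 = byte 2 bit 3; 5 bits remain
Read 5: bits[19:23] width=4 -> value=8 (bin 1000); offset now 23 = byte 2 bit 7; 1 bits remain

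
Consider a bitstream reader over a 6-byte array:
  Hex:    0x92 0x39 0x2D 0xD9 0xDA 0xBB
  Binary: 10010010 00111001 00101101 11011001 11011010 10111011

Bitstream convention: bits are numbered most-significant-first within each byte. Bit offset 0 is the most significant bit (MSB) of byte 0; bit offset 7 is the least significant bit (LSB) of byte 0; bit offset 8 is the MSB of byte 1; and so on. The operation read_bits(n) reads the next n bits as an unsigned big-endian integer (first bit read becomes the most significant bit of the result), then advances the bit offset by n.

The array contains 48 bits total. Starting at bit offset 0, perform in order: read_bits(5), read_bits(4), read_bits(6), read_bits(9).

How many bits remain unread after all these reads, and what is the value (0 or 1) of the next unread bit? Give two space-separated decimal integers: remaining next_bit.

Read 1: bits[0:5] width=5 -> value=18 (bin 10010); offset now 5 = byte 0 bit 5; 43 bits remain
Read 2: bits[5:9] width=4 -> value=4 (bin 0100); offset now 9 = byte 1 bit 1; 39 bits remain
Read 3: bits[9:15] width=6 -> value=28 (bin 011100); offset now 15 = byte 1 bit 7; 33 bits remain
Read 4: bits[15:24] width=9 -> value=301 (bin 100101101); offset now 24 = byte 3 bit 0; 24 bits remain

Answer: 24 1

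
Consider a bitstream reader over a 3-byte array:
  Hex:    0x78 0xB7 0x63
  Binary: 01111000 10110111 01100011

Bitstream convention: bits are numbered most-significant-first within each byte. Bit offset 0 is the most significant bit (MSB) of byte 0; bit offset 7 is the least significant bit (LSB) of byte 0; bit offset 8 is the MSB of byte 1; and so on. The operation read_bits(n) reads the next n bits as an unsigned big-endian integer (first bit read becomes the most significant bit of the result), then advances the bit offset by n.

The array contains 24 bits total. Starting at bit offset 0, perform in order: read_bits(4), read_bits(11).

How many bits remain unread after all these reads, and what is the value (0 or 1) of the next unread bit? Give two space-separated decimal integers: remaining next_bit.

Read 1: bits[0:4] width=4 -> value=7 (bin 0111); offset now 4 = byte 0 bit 4; 20 bits remain
Read 2: bits[4:15] width=11 -> value=1115 (bin 10001011011); offset now 15 = byte 1 bit 7; 9 bits remain

Answer: 9 1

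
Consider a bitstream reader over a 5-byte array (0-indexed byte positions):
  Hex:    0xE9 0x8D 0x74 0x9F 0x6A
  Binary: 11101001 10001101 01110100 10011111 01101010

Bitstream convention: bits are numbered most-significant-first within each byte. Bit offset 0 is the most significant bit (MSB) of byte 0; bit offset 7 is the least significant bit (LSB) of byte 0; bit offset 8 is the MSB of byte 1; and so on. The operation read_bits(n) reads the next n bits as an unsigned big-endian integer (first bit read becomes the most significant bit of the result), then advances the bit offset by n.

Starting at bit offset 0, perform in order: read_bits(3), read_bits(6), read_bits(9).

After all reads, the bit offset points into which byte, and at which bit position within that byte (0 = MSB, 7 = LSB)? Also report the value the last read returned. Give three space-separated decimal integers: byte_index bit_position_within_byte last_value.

Answer: 2 2 53

Derivation:
Read 1: bits[0:3] width=3 -> value=7 (bin 111); offset now 3 = byte 0 bit 3; 37 bits remain
Read 2: bits[3:9] width=6 -> value=19 (bin 010011); offset now 9 = byte 1 bit 1; 31 bits remain
Read 3: bits[9:18] width=9 -> value=53 (bin 000110101); offset now 18 = byte 2 bit 2; 22 bits remain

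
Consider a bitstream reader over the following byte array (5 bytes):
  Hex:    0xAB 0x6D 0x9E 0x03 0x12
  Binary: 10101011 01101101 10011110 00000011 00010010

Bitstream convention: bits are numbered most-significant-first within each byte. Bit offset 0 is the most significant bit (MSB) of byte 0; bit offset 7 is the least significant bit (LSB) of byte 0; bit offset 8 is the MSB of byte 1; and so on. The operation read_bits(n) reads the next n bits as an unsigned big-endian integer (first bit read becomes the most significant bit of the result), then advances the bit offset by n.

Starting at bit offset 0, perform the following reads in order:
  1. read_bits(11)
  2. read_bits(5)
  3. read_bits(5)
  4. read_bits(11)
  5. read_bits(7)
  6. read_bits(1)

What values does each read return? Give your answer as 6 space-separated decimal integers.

Answer: 1371 13 19 1539 9 0

Derivation:
Read 1: bits[0:11] width=11 -> value=1371 (bin 10101011011); offset now 11 = byte 1 bit 3; 29 bits remain
Read 2: bits[11:16] width=5 -> value=13 (bin 01101); offset now 16 = byte 2 bit 0; 24 bits remain
Read 3: bits[16:21] width=5 -> value=19 (bin 10011); offset now 21 = byte 2 bit 5; 19 bits remain
Read 4: bits[21:32] width=11 -> value=1539 (bin 11000000011); offset now 32 = byte 4 bit 0; 8 bits remain
Read 5: bits[32:39] width=7 -> value=9 (bin 0001001); offset now 39 = byte 4 bit 7; 1 bits remain
Read 6: bits[39:40] width=1 -> value=0 (bin 0); offset now 40 = byte 5 bit 0; 0 bits remain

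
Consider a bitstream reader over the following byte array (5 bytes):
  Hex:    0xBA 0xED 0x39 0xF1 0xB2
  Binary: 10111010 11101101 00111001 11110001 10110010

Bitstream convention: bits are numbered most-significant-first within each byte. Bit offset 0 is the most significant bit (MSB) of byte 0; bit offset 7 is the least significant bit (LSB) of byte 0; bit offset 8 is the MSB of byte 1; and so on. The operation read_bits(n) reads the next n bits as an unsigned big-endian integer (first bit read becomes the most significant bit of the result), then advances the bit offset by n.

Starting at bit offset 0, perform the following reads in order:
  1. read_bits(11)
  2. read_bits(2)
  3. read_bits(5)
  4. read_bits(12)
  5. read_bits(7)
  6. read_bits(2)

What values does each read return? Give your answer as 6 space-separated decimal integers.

Read 1: bits[0:11] width=11 -> value=1495 (bin 10111010111); offset now 11 = byte 1 bit 3; 29 bits remain
Read 2: bits[11:13] width=2 -> value=1 (bin 01); offset now 13 = byte 1 bit 5; 27 bits remain
Read 3: bits[13:18] width=5 -> value=20 (bin 10100); offset now 18 = byte 2 bit 2; 22 bits remain
Read 4: bits[18:30] width=12 -> value=3708 (bin 111001111100); offset now 30 = byte 3 bit 6; 10 bits remain
Read 5: bits[30:37] width=7 -> value=54 (bin 0110110); offset now 37 = byte 4 bit 5; 3 bits remain
Read 6: bits[37:39] width=2 -> value=1 (bin 01); offset now 39 = byte 4 bit 7; 1 bits remain

Answer: 1495 1 20 3708 54 1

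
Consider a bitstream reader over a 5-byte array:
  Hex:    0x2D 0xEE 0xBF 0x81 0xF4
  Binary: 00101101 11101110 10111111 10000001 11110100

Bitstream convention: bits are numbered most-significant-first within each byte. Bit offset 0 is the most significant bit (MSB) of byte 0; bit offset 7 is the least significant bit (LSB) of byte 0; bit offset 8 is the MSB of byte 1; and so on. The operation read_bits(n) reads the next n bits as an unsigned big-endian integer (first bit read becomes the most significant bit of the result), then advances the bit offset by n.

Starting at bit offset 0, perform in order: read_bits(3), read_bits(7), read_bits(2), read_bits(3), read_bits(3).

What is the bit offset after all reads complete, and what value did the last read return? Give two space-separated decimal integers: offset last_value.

Read 1: bits[0:3] width=3 -> value=1 (bin 001); offset now 3 = byte 0 bit 3; 37 bits remain
Read 2: bits[3:10] width=7 -> value=55 (bin 0110111); offset now 10 = byte 1 bit 2; 30 bits remain
Read 3: bits[10:12] width=2 -> value=2 (bin 10); offset now 12 = byte 1 bit 4; 28 bits remain
Read 4: bits[12:15] width=3 -> value=7 (bin 111); offset now 15 = byte 1 bit 7; 25 bits remain
Read 5: bits[15:18] width=3 -> value=2 (bin 010); offset now 18 = byte 2 bit 2; 22 bits remain

Answer: 18 2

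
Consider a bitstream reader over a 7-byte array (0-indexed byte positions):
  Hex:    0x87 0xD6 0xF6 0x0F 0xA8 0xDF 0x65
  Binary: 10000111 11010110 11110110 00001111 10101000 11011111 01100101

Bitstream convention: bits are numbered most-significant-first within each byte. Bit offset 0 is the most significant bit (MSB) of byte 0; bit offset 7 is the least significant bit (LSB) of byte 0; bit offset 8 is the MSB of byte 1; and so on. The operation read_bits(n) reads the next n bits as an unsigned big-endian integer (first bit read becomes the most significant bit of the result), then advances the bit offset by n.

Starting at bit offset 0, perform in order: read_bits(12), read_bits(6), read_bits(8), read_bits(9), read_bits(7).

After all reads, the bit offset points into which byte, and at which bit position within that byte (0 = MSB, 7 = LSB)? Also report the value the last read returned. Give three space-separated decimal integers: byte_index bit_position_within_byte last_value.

Read 1: bits[0:12] width=12 -> value=2173 (bin 100001111101); offset now 12 = byte 1 bit 4; 44 bits remain
Read 2: bits[12:18] width=6 -> value=27 (bin 011011); offset now 18 = byte 2 bit 2; 38 bits remain
Read 3: bits[18:26] width=8 -> value=216 (bin 11011000); offset now 26 = byte 3 bit 2; 30 bits remain
Read 4: bits[26:35] width=9 -> value=125 (bin 001111101); offset now 35 = byte 4 bit 3; 21 bits remain
Read 5: bits[35:42] width=7 -> value=35 (bin 0100011); offset now 42 = byte 5 bit 2; 14 bits remain

Answer: 5 2 35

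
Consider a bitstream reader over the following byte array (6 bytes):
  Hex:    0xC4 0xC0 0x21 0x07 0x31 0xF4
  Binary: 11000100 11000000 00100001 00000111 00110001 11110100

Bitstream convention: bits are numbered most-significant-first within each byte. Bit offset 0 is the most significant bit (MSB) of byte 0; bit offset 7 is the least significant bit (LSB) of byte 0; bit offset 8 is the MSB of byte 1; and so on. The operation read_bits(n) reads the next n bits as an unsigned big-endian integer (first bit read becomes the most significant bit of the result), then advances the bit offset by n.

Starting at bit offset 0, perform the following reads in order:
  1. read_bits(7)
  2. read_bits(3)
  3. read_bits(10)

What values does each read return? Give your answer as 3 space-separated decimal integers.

Answer: 98 3 2

Derivation:
Read 1: bits[0:7] width=7 -> value=98 (bin 1100010); offset now 7 = byte 0 bit 7; 41 bits remain
Read 2: bits[7:10] width=3 -> value=3 (bin 011); offset now 10 = byte 1 bit 2; 38 bits remain
Read 3: bits[10:20] width=10 -> value=2 (bin 0000000010); offset now 20 = byte 2 bit 4; 28 bits remain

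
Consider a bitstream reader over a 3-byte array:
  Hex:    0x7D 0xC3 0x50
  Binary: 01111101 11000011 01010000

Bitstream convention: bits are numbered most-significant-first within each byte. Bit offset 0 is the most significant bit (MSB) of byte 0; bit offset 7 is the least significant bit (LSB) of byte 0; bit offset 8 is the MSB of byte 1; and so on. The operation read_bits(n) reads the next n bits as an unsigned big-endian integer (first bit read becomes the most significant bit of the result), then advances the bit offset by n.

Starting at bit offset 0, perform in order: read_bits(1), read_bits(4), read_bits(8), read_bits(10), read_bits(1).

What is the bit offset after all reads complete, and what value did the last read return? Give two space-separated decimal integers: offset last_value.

Answer: 24 0

Derivation:
Read 1: bits[0:1] width=1 -> value=0 (bin 0); offset now 1 = byte 0 bit 1; 23 bits remain
Read 2: bits[1:5] width=4 -> value=15 (bin 1111); offset now 5 = byte 0 bit 5; 19 bits remain
Read 3: bits[5:13] width=8 -> value=184 (bin 10111000); offset now 13 = byte 1 bit 5; 11 bits remain
Read 4: bits[13:23] width=10 -> value=424 (bin 0110101000); offset now 23 = byte 2 bit 7; 1 bits remain
Read 5: bits[23:24] width=1 -> value=0 (bin 0); offset now 24 = byte 3 bit 0; 0 bits remain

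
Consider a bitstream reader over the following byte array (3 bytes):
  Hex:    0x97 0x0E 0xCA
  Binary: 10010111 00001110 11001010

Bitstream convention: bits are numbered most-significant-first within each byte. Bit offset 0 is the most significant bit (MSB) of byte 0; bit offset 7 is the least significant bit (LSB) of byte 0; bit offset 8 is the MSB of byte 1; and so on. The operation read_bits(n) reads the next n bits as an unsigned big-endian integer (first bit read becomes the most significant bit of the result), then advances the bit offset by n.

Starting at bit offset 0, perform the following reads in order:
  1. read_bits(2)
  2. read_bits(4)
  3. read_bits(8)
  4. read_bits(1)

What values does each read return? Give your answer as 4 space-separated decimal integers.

Answer: 2 5 195 1

Derivation:
Read 1: bits[0:2] width=2 -> value=2 (bin 10); offset now 2 = byte 0 bit 2; 22 bits remain
Read 2: bits[2:6] width=4 -> value=5 (bin 0101); offset now 6 = byte 0 bit 6; 18 bits remain
Read 3: bits[6:14] width=8 -> value=195 (bin 11000011); offset now 14 = byte 1 bit 6; 10 bits remain
Read 4: bits[14:15] width=1 -> value=1 (bin 1); offset now 15 = byte 1 bit 7; 9 bits remain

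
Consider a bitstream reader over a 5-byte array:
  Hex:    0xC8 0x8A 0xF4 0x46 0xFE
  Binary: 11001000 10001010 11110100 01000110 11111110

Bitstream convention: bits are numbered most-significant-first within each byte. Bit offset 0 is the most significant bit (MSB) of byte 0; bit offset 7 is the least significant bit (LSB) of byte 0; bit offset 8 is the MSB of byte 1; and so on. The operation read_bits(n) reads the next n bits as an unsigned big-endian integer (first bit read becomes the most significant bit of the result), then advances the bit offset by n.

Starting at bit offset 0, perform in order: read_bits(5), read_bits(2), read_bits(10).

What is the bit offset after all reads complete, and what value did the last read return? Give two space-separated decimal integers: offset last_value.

Read 1: bits[0:5] width=5 -> value=25 (bin 11001); offset now 5 = byte 0 bit 5; 35 bits remain
Read 2: bits[5:7] width=2 -> value=0 (bin 00); offset now 7 = byte 0 bit 7; 33 bits remain
Read 3: bits[7:17] width=10 -> value=277 (bin 0100010101); offset now 17 = byte 2 bit 1; 23 bits remain

Answer: 17 277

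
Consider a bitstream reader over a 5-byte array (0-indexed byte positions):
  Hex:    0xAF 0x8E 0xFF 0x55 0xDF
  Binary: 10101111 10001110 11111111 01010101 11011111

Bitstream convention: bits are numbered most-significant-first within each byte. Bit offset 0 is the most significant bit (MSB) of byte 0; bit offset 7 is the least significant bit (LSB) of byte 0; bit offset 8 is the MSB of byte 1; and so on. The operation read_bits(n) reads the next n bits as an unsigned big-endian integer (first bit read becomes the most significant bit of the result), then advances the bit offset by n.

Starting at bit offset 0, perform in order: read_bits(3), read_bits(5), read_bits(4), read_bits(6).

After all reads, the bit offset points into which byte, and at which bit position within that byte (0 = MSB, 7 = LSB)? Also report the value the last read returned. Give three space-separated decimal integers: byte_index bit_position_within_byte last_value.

Answer: 2 2 59

Derivation:
Read 1: bits[0:3] width=3 -> value=5 (bin 101); offset now 3 = byte 0 bit 3; 37 bits remain
Read 2: bits[3:8] width=5 -> value=15 (bin 01111); offset now 8 = byte 1 bit 0; 32 bits remain
Read 3: bits[8:12] width=4 -> value=8 (bin 1000); offset now 12 = byte 1 bit 4; 28 bits remain
Read 4: bits[12:18] width=6 -> value=59 (bin 111011); offset now 18 = byte 2 bit 2; 22 bits remain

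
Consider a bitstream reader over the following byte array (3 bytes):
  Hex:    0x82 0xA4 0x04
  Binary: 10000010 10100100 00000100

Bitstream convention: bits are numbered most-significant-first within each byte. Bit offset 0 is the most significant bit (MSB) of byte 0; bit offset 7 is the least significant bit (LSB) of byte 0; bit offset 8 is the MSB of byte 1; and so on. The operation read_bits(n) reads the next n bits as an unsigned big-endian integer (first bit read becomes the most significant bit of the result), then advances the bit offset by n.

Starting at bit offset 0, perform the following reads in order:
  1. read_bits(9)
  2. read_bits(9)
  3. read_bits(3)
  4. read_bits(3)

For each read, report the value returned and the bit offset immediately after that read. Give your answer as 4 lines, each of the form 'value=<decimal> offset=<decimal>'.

Answer: value=261 offset=9
value=144 offset=18
value=0 offset=21
value=4 offset=24

Derivation:
Read 1: bits[0:9] width=9 -> value=261 (bin 100000101); offset now 9 = byte 1 bit 1; 15 bits remain
Read 2: bits[9:18] width=9 -> value=144 (bin 010010000); offset now 18 = byte 2 bit 2; 6 bits remain
Read 3: bits[18:21] width=3 -> value=0 (bin 000); offset now 21 = byte 2 bit 5; 3 bits remain
Read 4: bits[21:24] width=3 -> value=4 (bin 100); offset now 24 = byte 3 bit 0; 0 bits remain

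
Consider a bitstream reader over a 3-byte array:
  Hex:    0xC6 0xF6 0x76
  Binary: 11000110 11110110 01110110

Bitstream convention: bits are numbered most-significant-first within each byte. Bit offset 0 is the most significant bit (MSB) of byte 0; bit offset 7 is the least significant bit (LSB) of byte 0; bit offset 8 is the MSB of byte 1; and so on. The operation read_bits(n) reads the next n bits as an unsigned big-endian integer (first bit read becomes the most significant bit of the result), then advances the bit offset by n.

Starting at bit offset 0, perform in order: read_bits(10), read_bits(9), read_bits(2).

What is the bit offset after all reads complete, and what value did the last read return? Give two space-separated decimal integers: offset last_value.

Read 1: bits[0:10] width=10 -> value=795 (bin 1100011011); offset now 10 = byte 1 bit 2; 14 bits remain
Read 2: bits[10:19] width=9 -> value=435 (bin 110110011); offset now 19 = byte 2 bit 3; 5 bits remain
Read 3: bits[19:21] width=2 -> value=2 (bin 10); offset now 21 = byte 2 bit 5; 3 bits remain

Answer: 21 2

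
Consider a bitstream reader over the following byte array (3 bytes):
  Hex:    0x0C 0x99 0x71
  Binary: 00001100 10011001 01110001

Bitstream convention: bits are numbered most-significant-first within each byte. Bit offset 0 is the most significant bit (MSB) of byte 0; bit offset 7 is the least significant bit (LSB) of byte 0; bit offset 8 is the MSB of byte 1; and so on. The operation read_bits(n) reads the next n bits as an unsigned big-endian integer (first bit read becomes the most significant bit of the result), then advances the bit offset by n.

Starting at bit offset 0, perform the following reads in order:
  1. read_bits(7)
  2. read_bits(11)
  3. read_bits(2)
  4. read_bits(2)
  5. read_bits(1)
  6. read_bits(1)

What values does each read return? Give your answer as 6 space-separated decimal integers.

Answer: 6 613 3 0 0 1

Derivation:
Read 1: bits[0:7] width=7 -> value=6 (bin 0000110); offset now 7 = byte 0 bit 7; 17 bits remain
Read 2: bits[7:18] width=11 -> value=613 (bin 01001100101); offset now 18 = byte 2 bit 2; 6 bits remain
Read 3: bits[18:20] width=2 -> value=3 (bin 11); offset now 20 = byte 2 bit 4; 4 bits remain
Read 4: bits[20:22] width=2 -> value=0 (bin 00); offset now 22 = byte 2 bit 6; 2 bits remain
Read 5: bits[22:23] width=1 -> value=0 (bin 0); offset now 23 = byte 2 bit 7; 1 bits remain
Read 6: bits[23:24] width=1 -> value=1 (bin 1); offset now 24 = byte 3 bit 0; 0 bits remain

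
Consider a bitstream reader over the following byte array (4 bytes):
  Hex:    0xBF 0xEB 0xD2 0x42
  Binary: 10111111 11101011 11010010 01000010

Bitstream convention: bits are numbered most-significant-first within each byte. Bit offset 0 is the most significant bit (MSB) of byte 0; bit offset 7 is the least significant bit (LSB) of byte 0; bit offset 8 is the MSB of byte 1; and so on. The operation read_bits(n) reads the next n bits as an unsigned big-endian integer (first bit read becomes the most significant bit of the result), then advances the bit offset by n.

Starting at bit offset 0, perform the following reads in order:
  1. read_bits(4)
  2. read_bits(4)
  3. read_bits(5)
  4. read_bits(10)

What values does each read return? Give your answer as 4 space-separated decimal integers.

Read 1: bits[0:4] width=4 -> value=11 (bin 1011); offset now 4 = byte 0 bit 4; 28 bits remain
Read 2: bits[4:8] width=4 -> value=15 (bin 1111); offset now 8 = byte 1 bit 0; 24 bits remain
Read 3: bits[8:13] width=5 -> value=29 (bin 11101); offset now 13 = byte 1 bit 5; 19 bits remain
Read 4: bits[13:23] width=10 -> value=489 (bin 0111101001); offset now 23 = byte 2 bit 7; 9 bits remain

Answer: 11 15 29 489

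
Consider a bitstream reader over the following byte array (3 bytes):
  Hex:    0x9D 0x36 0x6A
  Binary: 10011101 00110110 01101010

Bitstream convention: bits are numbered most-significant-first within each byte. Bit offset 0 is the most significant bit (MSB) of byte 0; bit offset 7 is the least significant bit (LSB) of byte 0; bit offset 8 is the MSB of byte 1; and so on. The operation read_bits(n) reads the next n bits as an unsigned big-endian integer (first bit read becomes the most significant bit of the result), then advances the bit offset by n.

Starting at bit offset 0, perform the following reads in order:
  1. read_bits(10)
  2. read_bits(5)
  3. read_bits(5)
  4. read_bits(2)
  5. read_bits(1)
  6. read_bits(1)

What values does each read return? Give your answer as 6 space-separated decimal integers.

Read 1: bits[0:10] width=10 -> value=628 (bin 1001110100); offset now 10 = byte 1 bit 2; 14 bits remain
Read 2: bits[10:15] width=5 -> value=27 (bin 11011); offset now 15 = byte 1 bit 7; 9 bits remain
Read 3: bits[15:20] width=5 -> value=6 (bin 00110); offset now 20 = byte 2 bit 4; 4 bits remain
Read 4: bits[20:22] width=2 -> value=2 (bin 10); offset now 22 = byte 2 bit 6; 2 bits remain
Read 5: bits[22:23] width=1 -> value=1 (bin 1); offset now 23 = byte 2 bit 7; 1 bits remain
Read 6: bits[23:24] width=1 -> value=0 (bin 0); offset now 24 = byte 3 bit 0; 0 bits remain

Answer: 628 27 6 2 1 0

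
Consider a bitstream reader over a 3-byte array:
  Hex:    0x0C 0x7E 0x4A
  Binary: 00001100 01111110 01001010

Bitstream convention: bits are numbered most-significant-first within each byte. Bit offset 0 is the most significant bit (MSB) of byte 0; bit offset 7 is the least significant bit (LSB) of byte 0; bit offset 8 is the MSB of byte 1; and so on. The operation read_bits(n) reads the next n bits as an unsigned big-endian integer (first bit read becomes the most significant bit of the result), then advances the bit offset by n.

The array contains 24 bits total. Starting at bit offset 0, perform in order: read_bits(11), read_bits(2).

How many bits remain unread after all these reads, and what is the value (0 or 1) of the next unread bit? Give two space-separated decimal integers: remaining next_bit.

Read 1: bits[0:11] width=11 -> value=99 (bin 00001100011); offset now 11 = byte 1 bit 3; 13 bits remain
Read 2: bits[11:13] width=2 -> value=3 (bin 11); offset now 13 = byte 1 bit 5; 11 bits remain

Answer: 11 1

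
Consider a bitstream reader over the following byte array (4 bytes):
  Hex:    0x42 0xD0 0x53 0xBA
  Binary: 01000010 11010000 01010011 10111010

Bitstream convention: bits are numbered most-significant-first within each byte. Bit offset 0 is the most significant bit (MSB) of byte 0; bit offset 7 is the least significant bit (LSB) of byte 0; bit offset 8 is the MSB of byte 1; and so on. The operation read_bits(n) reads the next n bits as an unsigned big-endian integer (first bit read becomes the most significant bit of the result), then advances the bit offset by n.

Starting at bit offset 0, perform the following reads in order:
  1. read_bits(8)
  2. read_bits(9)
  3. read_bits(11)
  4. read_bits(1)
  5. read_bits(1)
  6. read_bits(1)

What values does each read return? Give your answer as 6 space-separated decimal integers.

Read 1: bits[0:8] width=8 -> value=66 (bin 01000010); offset now 8 = byte 1 bit 0; 24 bits remain
Read 2: bits[8:17] width=9 -> value=416 (bin 110100000); offset now 17 = byte 2 bit 1; 15 bits remain
Read 3: bits[17:28] width=11 -> value=1339 (bin 10100111011); offset now 28 = byte 3 bit 4; 4 bits remain
Read 4: bits[28:29] width=1 -> value=1 (bin 1); offset now 29 = byte 3 bit 5; 3 bits remain
Read 5: bits[29:30] width=1 -> value=0 (bin 0); offset now 30 = byte 3 bit 6; 2 bits remain
Read 6: bits[30:31] width=1 -> value=1 (bin 1); offset now 31 = byte 3 bit 7; 1 bits remain

Answer: 66 416 1339 1 0 1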